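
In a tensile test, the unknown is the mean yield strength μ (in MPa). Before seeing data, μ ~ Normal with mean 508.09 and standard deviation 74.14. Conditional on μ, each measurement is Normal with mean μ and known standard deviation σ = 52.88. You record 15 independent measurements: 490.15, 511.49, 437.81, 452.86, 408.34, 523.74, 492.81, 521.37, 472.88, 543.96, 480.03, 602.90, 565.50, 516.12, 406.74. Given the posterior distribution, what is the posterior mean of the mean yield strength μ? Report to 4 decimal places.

For Normal data with known variance σ², a Normal(μ₀, σ₀²) prior on μ is conjugate. Posterior precision = 1/σ₀² + n/σ²; posterior mean is the precision-weighted average of μ₀ and x̄.
Σxᵢ = 490.15 + 511.49 + 437.81 + 452.86 + 408.34 + 523.74 + 492.81 + 521.37 + 472.88 + 543.96 + 480.03 + 602.90 + 565.50 + 516.12 + 406.74 = 7426.7, so n·x̄ = 7426.7.
σ₀² = 74.14² = 5496.7396, σ² = 52.88² = 2796.2944; σ² + n·σ₀² = 2796.2944 + 15·5496.7396 = 85247.3884.
Posterior mean = (μ₀/σ₀² + n·x̄/σ²)/(1/σ₀² + n/σ²) = (σ²·μ₀ + σ₀²·n·x̄)/(σ² + n·σ₀²) = (2796.2944·508.09 + 5496.7396·7426.7)/85247.3884 = 42243405.209016/85247.3884 = 495.5390.

495.5390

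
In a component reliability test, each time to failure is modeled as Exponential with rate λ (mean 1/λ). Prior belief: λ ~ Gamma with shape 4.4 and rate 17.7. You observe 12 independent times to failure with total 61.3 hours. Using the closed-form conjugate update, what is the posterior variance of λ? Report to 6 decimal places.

0.002628

With a Gamma(shape α, rate β) prior on the exponential rate λ, the posterior after n observations with total T = Σxᵢ is Gamma(α+n, β+T).
Posterior: Gamma(4.4+12, 17.7+61.3) = Gamma(16.4, 79.0).
Var = α/β² = 0.002628.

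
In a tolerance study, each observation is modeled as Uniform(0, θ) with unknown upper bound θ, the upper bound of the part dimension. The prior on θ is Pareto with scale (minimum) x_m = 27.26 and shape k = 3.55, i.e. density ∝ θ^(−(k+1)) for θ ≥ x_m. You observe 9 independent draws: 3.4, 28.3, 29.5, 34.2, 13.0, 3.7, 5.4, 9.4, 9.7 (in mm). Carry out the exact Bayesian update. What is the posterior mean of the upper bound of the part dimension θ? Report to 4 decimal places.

A Pareto(scale x_m, shape k) prior on the upper bound θ of Uniform(0, θ) is conjugate: posterior is Pareto(max(x_m, max xᵢ), k + n).
Sample maximum = 34.2; prior scale x_m = 27.26 → posterior scale = max = 34.20.
Posterior shape = 3.55 + 9 = 12.55.
E[θ|data] = k·x_m/(k−1) = 12.55·34.20/11.55 = 37.1610.

37.1610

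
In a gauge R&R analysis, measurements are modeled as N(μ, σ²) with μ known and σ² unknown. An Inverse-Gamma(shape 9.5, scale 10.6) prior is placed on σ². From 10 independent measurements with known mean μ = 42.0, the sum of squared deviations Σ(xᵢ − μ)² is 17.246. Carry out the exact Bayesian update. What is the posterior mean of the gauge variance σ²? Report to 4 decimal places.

1.4239

With known mean μ and an Inverse-Gamma(α, β) prior on σ², the Normal likelihood is conjugate: posterior is Inv-Gamma(α + n/2, β + Σ(xᵢ−μ)²/2).
Posterior: Inv-Gamma(9.5 + 10/2, 10.6 + 17.246/2) = Inv-Gamma(14.50, 19.2230).
E[σ²|data] = β/(α−1) = 19.2230/13.50 = 1.4239.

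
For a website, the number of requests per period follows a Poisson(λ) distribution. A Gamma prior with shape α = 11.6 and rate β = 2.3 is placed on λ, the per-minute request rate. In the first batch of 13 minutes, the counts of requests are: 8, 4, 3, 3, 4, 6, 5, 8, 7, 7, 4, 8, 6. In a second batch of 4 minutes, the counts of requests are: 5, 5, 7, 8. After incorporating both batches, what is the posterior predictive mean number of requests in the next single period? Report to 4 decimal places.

With a Gamma(shape α, rate β) prior, the Poisson likelihood is conjugate: the posterior is Gamma(α + ΣXᵢ, β + n).
Batch 1: sum of counts S = 73 over n = 13 minutes.
After batch 1: Gamma(α+S, β+n) = Gamma(11.6+73, 2.3+13) = Gamma(84.6, 15.3).
Batch 2: sum of counts S = 25 over n = 4 minutes.
After batch 2: Gamma(α+S, β+n) = Gamma(84.6+25, 15.3+4) = Gamma(109.6, 19.3).
The predictive distribution for one future period is NegBinom with mean α/β = 5.6788.

5.6788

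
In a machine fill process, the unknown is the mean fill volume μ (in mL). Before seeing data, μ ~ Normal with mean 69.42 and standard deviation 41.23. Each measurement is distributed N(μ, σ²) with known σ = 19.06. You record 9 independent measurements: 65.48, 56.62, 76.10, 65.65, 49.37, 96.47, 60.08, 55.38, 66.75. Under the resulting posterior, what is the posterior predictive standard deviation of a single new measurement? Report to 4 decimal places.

20.0677

For Normal data with known variance σ², a Normal(μ₀, σ₀²) prior on μ is conjugate. Posterior precision = 1/σ₀² + n/σ²; posterior mean is the precision-weighted average of μ₀ and x̄.
σ₀² = 41.23² = 1699.9129, σ² = 19.06² = 363.2836; σ² + n·σ₀² = 363.2836 + 9·1699.9129 = 15662.4997.
Posterior precision = 1/σ₀² + n/σ² = 1/1699.9129 + 9/363.2836 = (σ² + n·σ₀²)/(σ₀²σ²) = 15662.4997/(1699.9129·363.2836); posterior variance σₙ² = σ₀²σ²/(σ² + n·σ₀²) = 1699.9129·363.2836/15662.4997 = 39.428603.
Predictive variance for one new observation = σₙ² + σ² = 1699.9129·363.2836/15662.4997 + 363.2836 = σ²·(σ₀² + 15662.4997)/15662.4997 = 363.2836·17362.4126/15662.4997 = 402.712203; SD = √(363.2836·17362.4126/15662.4997) = 20.0677.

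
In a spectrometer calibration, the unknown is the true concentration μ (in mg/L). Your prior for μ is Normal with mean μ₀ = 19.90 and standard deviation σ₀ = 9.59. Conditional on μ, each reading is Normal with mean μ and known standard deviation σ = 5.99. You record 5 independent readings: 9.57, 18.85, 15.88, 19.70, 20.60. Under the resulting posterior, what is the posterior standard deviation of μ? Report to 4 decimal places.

2.5800

For Normal data with known variance σ², a Normal(μ₀, σ₀²) prior on μ is conjugate. Posterior precision = 1/σ₀² + n/σ²; posterior mean is the precision-weighted average of μ₀ and x̄.
σ₀² = 9.59² = 91.9681, σ² = 5.99² = 35.8801; σ² + n·σ₀² = 35.8801 + 5·91.9681 = 495.7206.
Posterior precision = 1/σ₀² + n/σ² = 1/91.9681 + 5/35.8801 = (σ² + n·σ₀²)/(σ₀²σ²) = 495.7206/(91.9681·35.8801); posterior variance σₙ² = σ₀²σ²/(σ² + n·σ₀²) = 91.9681·35.8801/495.7206 = 6.656622.
Posterior SD = √σₙ² = √(91.9681·35.8801/495.7206) = 2.5800.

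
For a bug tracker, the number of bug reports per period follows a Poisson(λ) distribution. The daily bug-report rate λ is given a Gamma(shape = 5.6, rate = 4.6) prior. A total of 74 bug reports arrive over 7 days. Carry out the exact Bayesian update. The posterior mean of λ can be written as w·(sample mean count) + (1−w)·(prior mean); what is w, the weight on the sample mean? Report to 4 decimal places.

With a Gamma(shape α, rate β) prior, the Poisson likelihood is conjugate: the posterior is Gamma(α + ΣXᵢ, β + n).
Posterior mean = (α₀+S)/(β₀+n) = [n/(β₀+n)]·(S/n) + [β₀/(β₀+n)]·(α₀/β₀), so only n and β₀ enter the weight.
Weight on data w = n/(β₀+n) = 7/(4.6+7) = 7/11.6 = 0.6034.

0.6034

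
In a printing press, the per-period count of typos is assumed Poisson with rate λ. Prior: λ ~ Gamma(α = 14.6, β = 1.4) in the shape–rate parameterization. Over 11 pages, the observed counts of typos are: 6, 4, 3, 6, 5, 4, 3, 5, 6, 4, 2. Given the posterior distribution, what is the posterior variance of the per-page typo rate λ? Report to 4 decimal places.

With a Gamma(shape α, rate β) prior, the Poisson likelihood is conjugate: the posterior is Gamma(α + ΣXᵢ, β + n).
Sum of counts S = 48 over n = 11 pages.
Posterior: Gamma(α+S, β+n) = Gamma(14.6+48, 1.4+11) = Gamma(62.6, 12.4).
Var = α/β² = 62.6/12.4² = 0.4071.

0.4071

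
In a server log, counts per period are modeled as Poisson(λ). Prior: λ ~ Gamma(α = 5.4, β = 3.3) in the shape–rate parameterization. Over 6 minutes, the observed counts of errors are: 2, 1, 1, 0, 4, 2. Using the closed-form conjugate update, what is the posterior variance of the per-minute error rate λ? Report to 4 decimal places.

With a Gamma(shape α, rate β) prior, the Poisson likelihood is conjugate: the posterior is Gamma(α + ΣXᵢ, β + n).
Sum of counts S = 10 over n = 6 minutes.
Posterior: Gamma(α+S, β+n) = Gamma(5.4+10, 3.3+6) = Gamma(15.4, 9.3).
Var = α/β² = 15.4/9.3² = 0.1781.

0.1781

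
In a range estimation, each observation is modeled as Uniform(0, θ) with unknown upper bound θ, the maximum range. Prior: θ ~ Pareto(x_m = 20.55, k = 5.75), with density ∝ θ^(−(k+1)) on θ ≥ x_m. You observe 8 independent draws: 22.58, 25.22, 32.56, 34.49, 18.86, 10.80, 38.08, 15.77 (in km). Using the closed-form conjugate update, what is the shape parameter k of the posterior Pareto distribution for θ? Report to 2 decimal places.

A Pareto(scale x_m, shape k) prior on the upper bound θ of Uniform(0, θ) is conjugate: posterior is Pareto(max(x_m, max xᵢ), k + n).
Sample maximum = 38.08; prior scale x_m = 20.55 → posterior scale = max = 38.08.
Posterior shape = 5.75 + 8 = 13.75.
Posterior shape k = 13.75.

13.75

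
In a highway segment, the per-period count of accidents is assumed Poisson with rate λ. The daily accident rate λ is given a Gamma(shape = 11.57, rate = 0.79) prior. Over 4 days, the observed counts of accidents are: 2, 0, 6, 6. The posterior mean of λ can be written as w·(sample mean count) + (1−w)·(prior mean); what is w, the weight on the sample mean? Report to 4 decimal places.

With a Gamma(shape α, rate β) prior, the Poisson likelihood is conjugate: the posterior is Gamma(α + ΣXᵢ, β + n).
Posterior mean = (α₀+S)/(β₀+n) = [n/(β₀+n)]·(S/n) + [β₀/(β₀+n)]·(α₀/β₀), so only n and β₀ enter the weight.
Weight on data w = n/(β₀+n) = 4/(0.79+4) = 4/4.79 = 0.8351.

0.8351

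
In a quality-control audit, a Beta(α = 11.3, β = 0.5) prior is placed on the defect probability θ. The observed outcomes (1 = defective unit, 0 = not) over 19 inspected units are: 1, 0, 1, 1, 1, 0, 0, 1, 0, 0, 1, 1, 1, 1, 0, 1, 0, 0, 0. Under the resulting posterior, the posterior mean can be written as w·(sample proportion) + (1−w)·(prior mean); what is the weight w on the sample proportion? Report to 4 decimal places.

0.6169

The Beta prior is conjugate to a Binomial/Bernoulli likelihood; the update adds successes to α and failures to β.
Posterior mean = (α₀+k)/(α₀+β₀+n) = [n/(α₀+β₀+n)]·(k/n) + [(α₀+β₀)/(α₀+β₀+n)]·α₀/(α₀+β₀), so only n and the prior enter the weight.
The weight on the data is w = n/(α₀+β₀+n) = 19/(11.3+0.5+19) = 19/30.8 = 0.6169.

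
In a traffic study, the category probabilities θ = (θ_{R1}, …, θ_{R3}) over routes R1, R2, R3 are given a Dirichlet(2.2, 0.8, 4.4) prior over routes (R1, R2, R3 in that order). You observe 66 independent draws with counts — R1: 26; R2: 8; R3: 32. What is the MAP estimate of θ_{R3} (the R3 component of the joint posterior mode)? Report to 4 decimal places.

The Dirichlet prior is conjugate to the Multinomial likelihood: each posterior αⱼ = prior αⱼ + observed count nⱼ.
Posterior concentration: (28.2, 8.8, 36.4), total = 73.4.
Joint mode component: (α_{R3}−1)/(Σα−K) = 35.4/70.4 = 0.5028.

0.5028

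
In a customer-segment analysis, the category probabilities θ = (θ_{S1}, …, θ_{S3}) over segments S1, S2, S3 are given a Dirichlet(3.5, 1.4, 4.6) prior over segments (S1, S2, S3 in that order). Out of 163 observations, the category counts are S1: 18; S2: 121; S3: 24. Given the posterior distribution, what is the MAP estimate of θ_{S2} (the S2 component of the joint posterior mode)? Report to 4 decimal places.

0.7162

The Dirichlet prior is conjugate to the Multinomial likelihood: each posterior αⱼ = prior αⱼ + observed count nⱼ.
Posterior concentration: (21.5, 122.4, 28.6), total = 172.5.
Joint mode component: (α_{S2}−1)/(Σα−K) = 121.4/169.5 = 0.7162.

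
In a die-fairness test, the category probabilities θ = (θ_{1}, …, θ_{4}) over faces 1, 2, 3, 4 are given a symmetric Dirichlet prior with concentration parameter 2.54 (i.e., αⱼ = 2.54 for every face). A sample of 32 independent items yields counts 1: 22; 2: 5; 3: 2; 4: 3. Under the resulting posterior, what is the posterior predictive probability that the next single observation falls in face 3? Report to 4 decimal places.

0.1077

The Dirichlet prior is conjugate to the Multinomial likelihood: each posterior αⱼ = prior αⱼ + observed count nⱼ.
Posterior concentration: (24.54, 7.54, 4.54, 5.54), total = 42.16.
P(next = 3 | data) = α_{3}/Σα = 0.1077.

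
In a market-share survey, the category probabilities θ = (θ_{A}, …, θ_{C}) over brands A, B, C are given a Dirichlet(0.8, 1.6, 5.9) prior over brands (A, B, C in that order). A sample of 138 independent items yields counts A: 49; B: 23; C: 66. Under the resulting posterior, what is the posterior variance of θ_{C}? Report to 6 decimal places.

0.001697

The Dirichlet prior is conjugate to the Multinomial likelihood: each posterior αⱼ = prior αⱼ + observed count nⱼ.
Posterior concentration: (49.8, 24.6, 71.9), total = 146.3.
Var[θ_j] = α_j(Σα−α_j)/((Σα)²(Σα+1)) = 71.9·74.4/(146.3²·147.3) = 0.001697.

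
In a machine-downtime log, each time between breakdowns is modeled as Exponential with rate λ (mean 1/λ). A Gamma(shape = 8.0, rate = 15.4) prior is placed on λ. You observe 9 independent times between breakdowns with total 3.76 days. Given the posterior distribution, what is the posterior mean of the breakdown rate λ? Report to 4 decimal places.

0.8873

With a Gamma(shape α, rate β) prior on the exponential rate λ, the posterior after n observations with total T = Σxᵢ is Gamma(α+n, β+T).
Posterior: Gamma(8.0+9, 15.4+3.76) = Gamma(17.0, 19.16).
Posterior mean of λ = α/β = 17.0/19.16 = 0.8873.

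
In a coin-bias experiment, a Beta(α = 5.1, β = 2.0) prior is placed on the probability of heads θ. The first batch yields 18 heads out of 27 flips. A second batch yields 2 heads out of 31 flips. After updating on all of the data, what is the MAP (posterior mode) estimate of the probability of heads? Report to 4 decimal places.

0.3819

The Beta prior is conjugate to a Binomial/Bernoulli likelihood; the update adds successes to α and failures to β.
After batch 1: Beta(5.1+18, 2.0+9) = Beta(23.1, 11.0).
After batch 2: Beta(23.1+2, 11.0+29) = Beta(25.1, 40.0).
Mode of Beta(a,b) for a,b>1 is (a−1)/(a+b−2) = 24.1/63.1 = 0.3819.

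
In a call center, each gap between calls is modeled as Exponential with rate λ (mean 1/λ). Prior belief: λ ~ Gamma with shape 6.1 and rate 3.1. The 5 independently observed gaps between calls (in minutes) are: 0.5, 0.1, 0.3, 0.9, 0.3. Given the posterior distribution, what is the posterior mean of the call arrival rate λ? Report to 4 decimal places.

2.1346

With a Gamma(shape α, rate β) prior on the exponential rate λ, the posterior after n observations with total T = Σxᵢ is Gamma(α+n, β+T).
Sum of observations T = 2.1 minutes; n = 5.
Posterior: Gamma(6.1+5, 3.1+2.1) = Gamma(11.1, 5.2).
Posterior mean of λ = α/β = 11.1/5.2 = 2.1346.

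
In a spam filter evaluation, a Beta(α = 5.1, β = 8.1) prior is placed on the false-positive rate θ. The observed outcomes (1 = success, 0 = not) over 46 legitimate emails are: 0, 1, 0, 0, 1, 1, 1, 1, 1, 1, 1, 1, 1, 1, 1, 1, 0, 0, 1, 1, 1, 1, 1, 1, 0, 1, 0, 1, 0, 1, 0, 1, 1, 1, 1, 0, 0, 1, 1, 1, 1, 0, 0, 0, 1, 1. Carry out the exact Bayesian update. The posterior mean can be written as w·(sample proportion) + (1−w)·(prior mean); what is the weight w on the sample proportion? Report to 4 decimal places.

0.7770

The Beta prior is conjugate to a Binomial/Bernoulli likelihood; the update adds successes to α and failures to β.
Posterior mean = (α₀+k)/(α₀+β₀+n) = [n/(α₀+β₀+n)]·(k/n) + [(α₀+β₀)/(α₀+β₀+n)]·α₀/(α₀+β₀), so only n and the prior enter the weight.
The weight on the data is w = n/(α₀+β₀+n) = 46/(5.1+8.1+46) = 46/59.2 = 0.7770.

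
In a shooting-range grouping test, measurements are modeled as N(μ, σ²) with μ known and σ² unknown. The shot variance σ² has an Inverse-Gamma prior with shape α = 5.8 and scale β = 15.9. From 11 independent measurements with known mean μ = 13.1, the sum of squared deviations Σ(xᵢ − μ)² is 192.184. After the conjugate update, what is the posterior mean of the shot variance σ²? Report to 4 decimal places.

10.8730

With known mean μ and an Inverse-Gamma(α, β) prior on σ², the Normal likelihood is conjugate: posterior is Inv-Gamma(α + n/2, β + Σ(xᵢ−μ)²/2).
Posterior: Inv-Gamma(5.8 + 11/2, 15.9 + 192.184/2) = Inv-Gamma(11.30, 111.9920).
E[σ²|data] = β/(α−1) = 111.9920/10.30 = 10.8730.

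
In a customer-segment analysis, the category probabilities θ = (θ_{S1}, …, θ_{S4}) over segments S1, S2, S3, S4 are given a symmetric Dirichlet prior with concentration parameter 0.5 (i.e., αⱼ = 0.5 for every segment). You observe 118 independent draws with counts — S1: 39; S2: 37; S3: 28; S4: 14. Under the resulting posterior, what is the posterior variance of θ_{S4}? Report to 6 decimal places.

The Dirichlet prior is conjugate to the Multinomial likelihood: each posterior αⱼ = prior αⱼ + observed count nⱼ.
Posterior concentration: (39.5, 37.5, 28.5, 14.5), total = 120.0.
Var[θ_j] = α_j(Σα−α_j)/((Σα)²(Σα+1)) = 14.5·105.5/(120.0²·121.0) = 0.000878.

0.000878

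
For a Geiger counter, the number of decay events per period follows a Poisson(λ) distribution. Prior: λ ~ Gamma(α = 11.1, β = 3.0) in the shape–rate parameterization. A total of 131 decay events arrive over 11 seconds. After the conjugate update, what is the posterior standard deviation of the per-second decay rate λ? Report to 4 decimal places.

0.8515

With a Gamma(shape α, rate β) prior, the Poisson likelihood is conjugate: the posterior is Gamma(α + ΣXᵢ, β + n).
Posterior: Gamma(α+S, β+n) = Gamma(11.1+131, 3.0+11) = Gamma(142.1, 14.0).
SD = √α/β = √142.1/14.0 = 0.8515.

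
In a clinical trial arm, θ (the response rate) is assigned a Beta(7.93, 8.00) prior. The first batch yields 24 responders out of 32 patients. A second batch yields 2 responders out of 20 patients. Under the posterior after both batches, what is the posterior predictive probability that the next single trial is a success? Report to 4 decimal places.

0.4995

The Beta prior is conjugate to a Binomial/Bernoulli likelihood; the update adds successes to α and failures to β.
After batch 1: Beta(7.93+24, 8.00+8) = Beta(31.93, 16.00).
After batch 2: Beta(31.93+2, 16.00+18) = Beta(33.93, 34.00).
For a single future Bernoulli trial, P(success | data) = α/(α+β) = 0.4995.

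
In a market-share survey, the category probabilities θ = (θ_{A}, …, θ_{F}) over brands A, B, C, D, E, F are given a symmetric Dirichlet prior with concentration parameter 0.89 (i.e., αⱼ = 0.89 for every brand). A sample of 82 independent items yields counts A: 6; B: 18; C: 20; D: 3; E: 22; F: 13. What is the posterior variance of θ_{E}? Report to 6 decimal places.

0.002189

The Dirichlet prior is conjugate to the Multinomial likelihood: each posterior αⱼ = prior αⱼ + observed count nⱼ.
Posterior concentration: (6.89, 18.89, 20.89, 3.89, 22.89, 13.89), total = 87.34.
Var[θ_j] = α_j(Σα−α_j)/((Σα)²(Σα+1)) = 22.89·64.45/(87.34²·88.34) = 0.002189.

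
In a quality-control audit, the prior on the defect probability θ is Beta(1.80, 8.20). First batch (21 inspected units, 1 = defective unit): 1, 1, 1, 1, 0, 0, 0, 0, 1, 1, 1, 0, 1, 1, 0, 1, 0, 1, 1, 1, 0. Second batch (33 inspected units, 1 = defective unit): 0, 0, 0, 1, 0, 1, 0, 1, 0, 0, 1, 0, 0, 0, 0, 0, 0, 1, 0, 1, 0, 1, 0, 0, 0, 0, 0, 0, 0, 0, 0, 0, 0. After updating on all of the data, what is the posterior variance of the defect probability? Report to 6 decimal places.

The Beta prior is conjugate to a Binomial/Bernoulli likelihood; the update adds successes to α and failures to β.
After batch 1: Beta(1.80+13, 8.20+8) = Beta(14.80, 16.20).
After batch 2: Beta(14.80+7, 16.20+26) = Beta(21.80, 42.20).
Var = αβ/((α+β)²(α+β+1)) = 21.80·42.20/(64.00²·65.00) = 0.003455.

0.003455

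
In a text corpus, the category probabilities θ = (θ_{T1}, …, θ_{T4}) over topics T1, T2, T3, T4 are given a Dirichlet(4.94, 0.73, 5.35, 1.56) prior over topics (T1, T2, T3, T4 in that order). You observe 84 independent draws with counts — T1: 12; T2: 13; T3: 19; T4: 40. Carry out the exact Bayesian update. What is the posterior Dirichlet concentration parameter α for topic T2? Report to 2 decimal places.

The Dirichlet prior is conjugate to the Multinomial likelihood: each posterior αⱼ = prior αⱼ + observed count nⱼ.
Posterior concentration: (16.94, 13.73, 24.35, 41.56), total = 96.58.
α_{T2} = 0.73 + 13 = 13.73.

13.73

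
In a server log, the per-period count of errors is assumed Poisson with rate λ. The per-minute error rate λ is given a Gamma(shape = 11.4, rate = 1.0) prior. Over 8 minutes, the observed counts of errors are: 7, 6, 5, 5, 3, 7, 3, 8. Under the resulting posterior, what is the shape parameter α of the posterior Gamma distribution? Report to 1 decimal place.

55.4

With a Gamma(shape α, rate β) prior, the Poisson likelihood is conjugate: the posterior is Gamma(α + ΣXᵢ, β + n).
Sum of counts S = 44 over n = 8 minutes.
Posterior: Gamma(α+S, β+n) = Gamma(11.4+44, 1.0+8) = Gamma(55.4, 9.0).
Posterior α = 55.4.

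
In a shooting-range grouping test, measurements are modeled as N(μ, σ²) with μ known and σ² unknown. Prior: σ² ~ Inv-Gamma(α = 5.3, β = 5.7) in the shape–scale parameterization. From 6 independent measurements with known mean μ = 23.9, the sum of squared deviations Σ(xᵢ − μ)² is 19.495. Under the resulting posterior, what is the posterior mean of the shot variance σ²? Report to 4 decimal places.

With known mean μ and an Inverse-Gamma(α, β) prior on σ², the Normal likelihood is conjugate: posterior is Inv-Gamma(α + n/2, β + Σ(xᵢ−μ)²/2).
Posterior: Inv-Gamma(5.3 + 6/2, 5.7 + 19.495/2) = Inv-Gamma(8.30, 15.4475).
E[σ²|data] = β/(α−1) = 15.4475/7.30 = 2.1161.

2.1161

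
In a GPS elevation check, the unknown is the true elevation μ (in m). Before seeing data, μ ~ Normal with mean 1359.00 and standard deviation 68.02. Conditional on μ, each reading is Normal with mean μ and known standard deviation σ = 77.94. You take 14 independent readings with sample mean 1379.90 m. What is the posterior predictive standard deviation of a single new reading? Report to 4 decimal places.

80.4447

For Normal data with known variance σ², a Normal(μ₀, σ₀²) prior on μ is conjugate. Posterior precision = 1/σ₀² + n/σ²; posterior mean is the precision-weighted average of μ₀ and x̄.
σ₀² = 68.02² = 4626.7204, σ² = 77.94² = 6074.6436; σ² + n·σ₀² = 6074.6436 + 14·4626.7204 = 70848.7292.
Posterior precision = 1/σ₀² + n/σ² = 1/4626.7204 + 14/6074.6436 = (σ² + n·σ₀²)/(σ₀²σ²) = 70848.7292/(4626.7204·6074.6436); posterior variance σₙ² = σ₀²σ²/(σ² + n·σ₀²) = 4626.7204·6074.6436/70848.7292 = 396.699811.
Predictive variance for one new observation = σₙ² + σ² = 4626.7204·6074.6436/70848.7292 + 6074.6436 = σ²·(σ₀² + 70848.7292)/70848.7292 = 6074.6436·75475.4496/70848.7292 = 6471.343411; SD = √(6074.6436·75475.4496/70848.7292) = 80.4447.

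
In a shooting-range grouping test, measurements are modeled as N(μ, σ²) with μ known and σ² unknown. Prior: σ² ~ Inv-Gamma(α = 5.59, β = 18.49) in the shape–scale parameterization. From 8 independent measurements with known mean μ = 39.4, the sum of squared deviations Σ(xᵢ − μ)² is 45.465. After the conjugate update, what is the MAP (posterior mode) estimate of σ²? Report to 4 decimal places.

With known mean μ and an Inverse-Gamma(α, β) prior on σ², the Normal likelihood is conjugate: posterior is Inv-Gamma(α + n/2, β + Σ(xᵢ−μ)²/2).
Posterior: Inv-Gamma(5.59 + 8/2, 18.49 + 45.465/2) = Inv-Gamma(9.59, 41.2225).
Mode = β/(α+1) = 41.2225/10.59 = 3.8926.

3.8926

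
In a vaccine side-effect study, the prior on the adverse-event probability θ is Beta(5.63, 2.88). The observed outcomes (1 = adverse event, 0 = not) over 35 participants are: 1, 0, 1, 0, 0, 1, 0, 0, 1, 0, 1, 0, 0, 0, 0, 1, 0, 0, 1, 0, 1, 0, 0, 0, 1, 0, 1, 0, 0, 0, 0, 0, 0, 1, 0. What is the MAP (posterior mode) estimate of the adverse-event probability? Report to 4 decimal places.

0.3765

The Beta prior is conjugate to a Binomial/Bernoulli likelihood; the update adds successes to α and failures to β.
Posterior: Beta(α+k, β+n−k) = Beta(5.63+11, 2.88+24) = Beta(16.63, 26.88).
Mode of Beta(a,b) for a,b>1 is (a−1)/(a+b−2) = 15.63/41.51 = 0.3765.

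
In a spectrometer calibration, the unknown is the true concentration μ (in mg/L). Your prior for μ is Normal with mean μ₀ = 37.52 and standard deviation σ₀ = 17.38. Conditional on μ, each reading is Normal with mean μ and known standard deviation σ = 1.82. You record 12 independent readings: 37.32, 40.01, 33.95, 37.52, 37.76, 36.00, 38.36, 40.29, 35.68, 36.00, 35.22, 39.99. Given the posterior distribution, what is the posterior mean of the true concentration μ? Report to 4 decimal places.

37.3418

For Normal data with known variance σ², a Normal(μ₀, σ₀²) prior on μ is conjugate. Posterior precision = 1/σ₀² + n/σ²; posterior mean is the precision-weighted average of μ₀ and x̄.
Σxᵢ = 37.32 + 40.01 + 33.95 + 37.52 + 37.76 + 36.00 + 38.36 + 40.29 + 35.68 + 36.00 + 35.22 + 39.99 = 448.1, so n·x̄ = 448.1.
σ₀² = 17.38² = 302.0644, σ² = 1.82² = 3.3124; σ² + n·σ₀² = 3.3124 + 12·302.0644 = 3628.0852.
Posterior mean = (μ₀/σ₀² + n·x̄/σ²)/(1/σ₀² + n/σ²) = (σ²·μ₀ + σ₀²·n·x̄)/(σ² + n·σ₀²) = (3.3124·37.52 + 302.0644·448.1)/3628.0852 = 135479.338888/3628.0852 = 37.3418.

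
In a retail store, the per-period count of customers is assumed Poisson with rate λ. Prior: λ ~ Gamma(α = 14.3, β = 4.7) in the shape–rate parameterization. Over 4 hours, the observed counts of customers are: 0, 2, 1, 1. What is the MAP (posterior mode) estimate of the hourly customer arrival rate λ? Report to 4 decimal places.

With a Gamma(shape α, rate β) prior, the Poisson likelihood is conjugate: the posterior is Gamma(α + ΣXᵢ, β + n).
Sum of counts S = 4 over n = 4 hours.
Posterior: Gamma(α+S, β+n) = Gamma(14.3+4, 4.7+4) = Gamma(18.3, 8.7).
Mode of Gamma(α,β) for α≥1 is (α−1)/β = 17.3/8.7 = 1.9885.

1.9885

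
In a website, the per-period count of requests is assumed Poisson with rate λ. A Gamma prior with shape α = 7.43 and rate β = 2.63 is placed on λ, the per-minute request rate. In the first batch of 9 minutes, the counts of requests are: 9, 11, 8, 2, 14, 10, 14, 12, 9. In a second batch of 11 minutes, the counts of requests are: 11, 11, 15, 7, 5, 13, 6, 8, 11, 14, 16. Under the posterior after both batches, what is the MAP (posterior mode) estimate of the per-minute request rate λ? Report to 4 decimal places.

With a Gamma(shape α, rate β) prior, the Poisson likelihood is conjugate: the posterior is Gamma(α + ΣXᵢ, β + n).
Batch 1: sum of counts S = 89 over n = 9 minutes.
After batch 1: Gamma(α+S, β+n) = Gamma(7.43+89, 2.63+9) = Gamma(96.43, 11.63).
Batch 2: sum of counts S = 117 over n = 11 minutes.
After batch 2: Gamma(α+S, β+n) = Gamma(96.43+117, 11.63+11) = Gamma(213.43, 22.63).
Mode of Gamma(α,β) for α≥1 is (α−1)/β = 212.43/22.63 = 9.3871.

9.3871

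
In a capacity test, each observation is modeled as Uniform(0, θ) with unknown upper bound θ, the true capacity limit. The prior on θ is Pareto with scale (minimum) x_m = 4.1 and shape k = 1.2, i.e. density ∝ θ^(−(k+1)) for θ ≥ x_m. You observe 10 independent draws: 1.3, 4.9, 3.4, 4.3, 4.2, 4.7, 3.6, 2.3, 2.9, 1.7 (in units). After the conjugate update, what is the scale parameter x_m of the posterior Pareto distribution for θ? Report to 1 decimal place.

4.9

A Pareto(scale x_m, shape k) prior on the upper bound θ of Uniform(0, θ) is conjugate: posterior is Pareto(max(x_m, max xᵢ), k + n).
Sample maximum = 4.9; prior scale x_m = 4.1 → posterior scale = max = 4.9.
Posterior shape = 1.2 + 10 = 11.2.
Posterior scale x_m = 4.9.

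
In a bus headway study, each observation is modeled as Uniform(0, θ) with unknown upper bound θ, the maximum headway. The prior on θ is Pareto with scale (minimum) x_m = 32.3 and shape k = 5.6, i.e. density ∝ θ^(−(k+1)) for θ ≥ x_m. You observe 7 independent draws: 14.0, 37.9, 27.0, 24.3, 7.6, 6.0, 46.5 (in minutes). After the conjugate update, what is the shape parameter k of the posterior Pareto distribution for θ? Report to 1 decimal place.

12.6

A Pareto(scale x_m, shape k) prior on the upper bound θ of Uniform(0, θ) is conjugate: posterior is Pareto(max(x_m, max xᵢ), k + n).
Sample maximum = 46.5; prior scale x_m = 32.3 → posterior scale = max = 46.5.
Posterior shape = 5.6 + 7 = 12.6.
Posterior shape k = 12.6.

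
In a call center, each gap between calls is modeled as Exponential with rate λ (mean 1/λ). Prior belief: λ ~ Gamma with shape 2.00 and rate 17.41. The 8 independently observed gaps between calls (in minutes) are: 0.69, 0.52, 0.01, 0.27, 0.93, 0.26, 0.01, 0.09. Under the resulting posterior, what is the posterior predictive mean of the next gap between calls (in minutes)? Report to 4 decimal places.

With a Gamma(shape α, rate β) prior on the exponential rate λ, the posterior after n observations with total T = Σxᵢ is Gamma(α+n, β+T).
Sum of observations T = 2.78 minutes; n = 8.
Posterior: Gamma(2.00+8, 17.41+2.78) = Gamma(10.00, 20.19).
The predictive distribution for the next observation is Lomax; its mean is β/(α−1) = 20.19/9.00 = 2.2433.

2.2433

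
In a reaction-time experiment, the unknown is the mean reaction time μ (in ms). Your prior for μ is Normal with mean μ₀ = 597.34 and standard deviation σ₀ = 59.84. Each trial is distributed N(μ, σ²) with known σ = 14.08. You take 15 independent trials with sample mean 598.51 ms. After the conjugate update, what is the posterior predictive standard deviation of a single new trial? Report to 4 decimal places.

For Normal data with known variance σ², a Normal(μ₀, σ₀²) prior on μ is conjugate. Posterior precision = 1/σ₀² + n/σ²; posterior mean is the precision-weighted average of μ₀ and x̄.
σ₀² = 59.84² = 3580.8256, σ² = 14.08² = 198.2464; σ² + n·σ₀² = 198.2464 + 15·3580.8256 = 53910.6304.
Posterior precision = 1/σ₀² + n/σ² = 1/3580.8256 + 15/198.2464 = (σ² + n·σ₀²)/(σ₀²σ²) = 53910.6304/(3580.8256·198.2464); posterior variance σₙ² = σ₀²σ²/(σ² + n·σ₀²) = 3580.8256·198.2464/53910.6304 = 13.167826.
Predictive variance for one new observation = σₙ² + σ² = 3580.8256·198.2464/53910.6304 + 198.2464 = σ²·(σ₀² + 53910.6304)/53910.6304 = 198.2464·57491.456/53910.6304 = 211.414226; SD = √(198.2464·57491.456/53910.6304) = 14.5401.

14.5401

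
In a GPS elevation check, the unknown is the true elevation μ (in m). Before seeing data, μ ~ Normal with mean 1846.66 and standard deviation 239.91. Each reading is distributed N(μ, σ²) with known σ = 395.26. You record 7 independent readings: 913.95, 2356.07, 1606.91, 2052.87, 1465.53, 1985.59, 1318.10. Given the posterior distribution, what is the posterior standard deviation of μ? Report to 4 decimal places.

126.8164

For Normal data with known variance σ², a Normal(μ₀, σ₀²) prior on μ is conjugate. Posterior precision = 1/σ₀² + n/σ²; posterior mean is the precision-weighted average of μ₀ and x̄.
σ₀² = 239.91² = 57556.8081, σ² = 395.26² = 156230.4676; σ² + n·σ₀² = 156230.4676 + 7·57556.8081 = 559128.1243.
Posterior precision = 1/σ₀² + n/σ² = 1/57556.8081 + 7/156230.4676 = (σ² + n·σ₀²)/(σ₀²σ²) = 559128.1243/(57556.8081·156230.4676); posterior variance σₙ² = σ₀²σ²/(σ² + n·σ₀²) = 57556.8081·156230.4676/559128.1243 = 16082.408758.
Posterior SD = √σₙ² = √(57556.8081·156230.4676/559128.1243) = 126.8164.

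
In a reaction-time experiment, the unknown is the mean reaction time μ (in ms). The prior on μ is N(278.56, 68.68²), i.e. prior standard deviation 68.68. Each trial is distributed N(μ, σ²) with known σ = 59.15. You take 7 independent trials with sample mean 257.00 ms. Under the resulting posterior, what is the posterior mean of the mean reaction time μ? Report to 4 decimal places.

For Normal data with known variance σ², a Normal(μ₀, σ₀²) prior on μ is conjugate. Posterior precision = 1/σ₀² + n/σ²; posterior mean is the precision-weighted average of μ₀ and x̄.
n·x̄ = 7·257.00 = 1799.
σ₀² = 68.68² = 4716.9424, σ² = 59.15² = 3498.7225; σ² + n·σ₀² = 3498.7225 + 7·4716.9424 = 36517.3193.
Posterior mean = (μ₀/σ₀² + n·x̄/σ²)/(1/σ₀² + n/σ²) = (σ²·μ₀ + σ₀²·n·x̄)/(σ² + n·σ₀²) = (3498.7225·278.56 + 4716.9424·1799)/36517.3193 = 9460383.5172/36517.3193 = 259.0657.

259.0657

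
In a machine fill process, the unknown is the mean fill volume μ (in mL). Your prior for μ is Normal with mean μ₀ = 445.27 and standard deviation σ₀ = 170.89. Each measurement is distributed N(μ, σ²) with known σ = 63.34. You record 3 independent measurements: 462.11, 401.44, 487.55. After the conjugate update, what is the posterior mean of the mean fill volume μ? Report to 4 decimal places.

450.1435

For Normal data with known variance σ², a Normal(μ₀, σ₀²) prior on μ is conjugate. Posterior precision = 1/σ₀² + n/σ²; posterior mean is the precision-weighted average of μ₀ and x̄.
Σxᵢ = 462.11 + 401.44 + 487.55 = 1351.1, so n·x̄ = 1351.1.
σ₀² = 170.89² = 29203.3921, σ² = 63.34² = 4011.9556; σ² + n·σ₀² = 4011.9556 + 3·29203.3921 = 91622.1319.
Posterior mean = (μ₀/σ₀² + n·x̄/σ²)/(1/σ₀² + n/σ²) = (σ²·μ₀ + σ₀²·n·x̄)/(σ² + n·σ₀²) = (4011.9556·445.27 + 29203.3921·1351.1)/91622.1319 = 41243106.536322/91622.1319 = 450.1435.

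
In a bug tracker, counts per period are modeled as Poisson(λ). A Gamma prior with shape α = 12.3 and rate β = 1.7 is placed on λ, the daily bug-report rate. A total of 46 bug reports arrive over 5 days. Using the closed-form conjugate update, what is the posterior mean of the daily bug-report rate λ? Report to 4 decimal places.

8.7015

With a Gamma(shape α, rate β) prior, the Poisson likelihood is conjugate: the posterior is Gamma(α + ΣXᵢ, β + n).
Posterior: Gamma(α+S, β+n) = Gamma(12.3+46, 1.7+5) = Gamma(58.3, 6.7).
Posterior mean = α/β = 58.3/6.7 = 8.7015.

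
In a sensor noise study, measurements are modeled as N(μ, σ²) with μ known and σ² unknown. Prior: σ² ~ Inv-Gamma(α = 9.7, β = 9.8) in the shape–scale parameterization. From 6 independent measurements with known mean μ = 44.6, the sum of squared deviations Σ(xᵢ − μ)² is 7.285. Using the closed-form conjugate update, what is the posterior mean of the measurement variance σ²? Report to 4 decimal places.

With known mean μ and an Inverse-Gamma(α, β) prior on σ², the Normal likelihood is conjugate: posterior is Inv-Gamma(α + n/2, β + Σ(xᵢ−μ)²/2).
Posterior: Inv-Gamma(9.7 + 6/2, 9.8 + 7.285/2) = Inv-Gamma(12.70, 13.4425).
E[σ²|data] = β/(α−1) = 13.4425/11.70 = 1.1489.

1.1489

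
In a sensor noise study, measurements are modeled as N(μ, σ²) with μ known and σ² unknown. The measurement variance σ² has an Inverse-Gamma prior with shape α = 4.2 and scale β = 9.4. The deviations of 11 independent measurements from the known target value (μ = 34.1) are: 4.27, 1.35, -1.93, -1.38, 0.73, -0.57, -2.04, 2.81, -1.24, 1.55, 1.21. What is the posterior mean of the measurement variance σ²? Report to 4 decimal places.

3.6094

With known mean μ and an Inverse-Gamma(α, β) prior on σ², the Normal likelihood is conjugate: posterior is Inv-Gamma(α + n/2, β + Σ(xᵢ−μ)²/2).
Σ(xᵢ−μ)² = (4.27)² + (1.35)² + (-1.93)² + (-1.38)² + (0.73)² + (-0.57)² + (-2.04)² + (2.81)² + (-1.24)² + (1.55)² + (1.21)² = 44.0044.
Posterior: Inv-Gamma(4.2 + 11/2, 9.4 + 44.0044/2) = Inv-Gamma(9.70, 31.40220).
E[σ²|data] = β/(α−1) = 31.40220/8.70 = 3.6094.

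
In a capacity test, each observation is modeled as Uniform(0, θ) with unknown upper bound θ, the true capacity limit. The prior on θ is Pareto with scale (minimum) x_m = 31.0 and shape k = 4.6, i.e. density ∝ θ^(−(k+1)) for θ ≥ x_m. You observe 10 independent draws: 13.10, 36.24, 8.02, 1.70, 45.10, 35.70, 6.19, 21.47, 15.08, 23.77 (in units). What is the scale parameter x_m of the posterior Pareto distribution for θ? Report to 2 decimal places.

45.10

A Pareto(scale x_m, shape k) prior on the upper bound θ of Uniform(0, θ) is conjugate: posterior is Pareto(max(x_m, max xᵢ), k + n).
Sample maximum = 45.10; prior scale x_m = 31.0 → posterior scale = max = 45.10.
Posterior shape = 4.6 + 10 = 14.6.
Posterior scale x_m = 45.10.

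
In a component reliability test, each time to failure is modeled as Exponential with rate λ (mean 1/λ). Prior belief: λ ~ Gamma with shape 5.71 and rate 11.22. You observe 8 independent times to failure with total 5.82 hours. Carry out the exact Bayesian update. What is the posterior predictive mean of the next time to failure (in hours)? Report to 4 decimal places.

With a Gamma(shape α, rate β) prior on the exponential rate λ, the posterior after n observations with total T = Σxᵢ is Gamma(α+n, β+T).
Posterior: Gamma(5.71+8, 11.22+5.82) = Gamma(13.71, 17.04).
The predictive distribution for the next observation is Lomax; its mean is β/(α−1) = 17.04/12.71 = 1.3407.

1.3407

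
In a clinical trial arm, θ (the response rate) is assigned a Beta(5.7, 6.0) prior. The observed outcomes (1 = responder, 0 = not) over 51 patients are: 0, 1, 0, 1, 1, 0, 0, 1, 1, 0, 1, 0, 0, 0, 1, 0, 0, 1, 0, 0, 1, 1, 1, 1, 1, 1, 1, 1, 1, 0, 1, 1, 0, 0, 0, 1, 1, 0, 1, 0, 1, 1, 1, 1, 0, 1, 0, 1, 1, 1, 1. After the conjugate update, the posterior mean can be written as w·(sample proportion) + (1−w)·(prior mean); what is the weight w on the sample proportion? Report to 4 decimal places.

0.8134

The Beta prior is conjugate to a Binomial/Bernoulli likelihood; the update adds successes to α and failures to β.
Posterior mean = (α₀+k)/(α₀+β₀+n) = [n/(α₀+β₀+n)]·(k/n) + [(α₀+β₀)/(α₀+β₀+n)]·α₀/(α₀+β₀), so only n and the prior enter the weight.
The weight on the data is w = n/(α₀+β₀+n) = 51/(5.7+6.0+51) = 51/62.7 = 0.8134.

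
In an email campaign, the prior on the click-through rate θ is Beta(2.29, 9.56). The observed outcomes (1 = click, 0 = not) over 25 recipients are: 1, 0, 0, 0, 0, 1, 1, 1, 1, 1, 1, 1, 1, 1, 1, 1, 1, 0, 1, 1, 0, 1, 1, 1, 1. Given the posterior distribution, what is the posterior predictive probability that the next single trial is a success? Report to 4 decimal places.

The Beta prior is conjugate to a Binomial/Bernoulli likelihood; the update adds successes to α and failures to β.
Posterior: Beta(α+k, β+n−k) = Beta(2.29+19, 9.56+6) = Beta(21.29, 15.56).
For a single future Bernoulli trial, P(success | data) = α/(α+β) = 0.5777.

0.5777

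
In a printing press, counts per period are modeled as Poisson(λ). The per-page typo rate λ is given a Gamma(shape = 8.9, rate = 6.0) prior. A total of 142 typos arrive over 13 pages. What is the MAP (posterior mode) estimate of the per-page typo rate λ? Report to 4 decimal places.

7.8895

With a Gamma(shape α, rate β) prior, the Poisson likelihood is conjugate: the posterior is Gamma(α + ΣXᵢ, β + n).
Posterior: Gamma(α+S, β+n) = Gamma(8.9+142, 6.0+13) = Gamma(150.9, 19.0).
Mode of Gamma(α,β) for α≥1 is (α−1)/β = 149.9/19.0 = 7.8895.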